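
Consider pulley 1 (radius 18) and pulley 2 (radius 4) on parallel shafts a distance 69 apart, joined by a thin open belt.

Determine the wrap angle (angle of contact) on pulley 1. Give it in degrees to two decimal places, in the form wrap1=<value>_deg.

open belt: β = asin((r2−r1)/C) = asin(-14/69) = -11.7065°
wrap1 = π − 2β = 203.4130°
wrap2 = π + 2β = 156.5870°

wrap1=203.41_deg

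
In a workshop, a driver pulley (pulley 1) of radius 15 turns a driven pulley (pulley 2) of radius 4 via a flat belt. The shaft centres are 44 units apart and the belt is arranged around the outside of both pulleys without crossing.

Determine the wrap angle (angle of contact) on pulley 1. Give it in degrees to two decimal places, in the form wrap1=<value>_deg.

wrap1=208.96_deg

open belt: β = asin((r2−r1)/C) = asin(-11/44) = -14.4775°
wrap1 = π − 2β = 208.9550°
wrap2 = π + 2β = 151.0450°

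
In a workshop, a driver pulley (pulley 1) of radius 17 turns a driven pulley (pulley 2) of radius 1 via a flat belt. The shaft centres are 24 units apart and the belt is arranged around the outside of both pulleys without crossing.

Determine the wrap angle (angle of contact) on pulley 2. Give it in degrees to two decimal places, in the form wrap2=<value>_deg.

wrap2=96.38_deg

open belt: β = asin((r2−r1)/C) = asin(-16/24) = -41.8103°
wrap1 = π − 2β = 263.6206°
wrap2 = π + 2β = 96.3794°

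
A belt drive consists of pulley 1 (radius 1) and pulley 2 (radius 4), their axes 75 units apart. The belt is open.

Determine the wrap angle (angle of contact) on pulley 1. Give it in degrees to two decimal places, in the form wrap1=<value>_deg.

wrap1=175.42_deg

open belt: β = asin((r2−r1)/C) = asin(3/75) = 2.2924°
wrap1 = π − 2β = 175.4151°
wrap2 = π + 2β = 184.5849°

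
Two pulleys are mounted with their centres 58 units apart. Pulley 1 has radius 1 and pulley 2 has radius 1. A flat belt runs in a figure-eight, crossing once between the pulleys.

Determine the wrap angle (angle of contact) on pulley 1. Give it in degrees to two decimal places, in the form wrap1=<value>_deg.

crossed belt: β = asin((r1+r2)/C) = asin(2/58) = 1.9761°
wrap1 = wrap2 = π + 2β = 183.9522°

wrap1=183.95_deg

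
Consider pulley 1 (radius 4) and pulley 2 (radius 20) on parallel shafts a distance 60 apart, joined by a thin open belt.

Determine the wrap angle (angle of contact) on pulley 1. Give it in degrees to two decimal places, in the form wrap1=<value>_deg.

open belt: β = asin((r2−r1)/C) = asin(16/60) = 15.4660°
wrap1 = π − 2β = 149.0680°
wrap2 = π + 2β = 210.9320°

wrap1=149.07_deg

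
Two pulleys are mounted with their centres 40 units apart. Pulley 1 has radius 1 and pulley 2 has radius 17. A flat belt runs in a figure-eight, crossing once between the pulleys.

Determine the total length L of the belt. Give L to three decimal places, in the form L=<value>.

L=144.795

crossed belt: β = asin((r1+r2)/C) = asin(18/40) = 26.7437°
wrap1 = wrap2 = π + 2β = 233.4874°
tangent length = C·cosβ = 35.7211
L = (r1+r2)·wrap + 2·C·cosβ = 18·4.0751 + 2·35.7211 = 144.7945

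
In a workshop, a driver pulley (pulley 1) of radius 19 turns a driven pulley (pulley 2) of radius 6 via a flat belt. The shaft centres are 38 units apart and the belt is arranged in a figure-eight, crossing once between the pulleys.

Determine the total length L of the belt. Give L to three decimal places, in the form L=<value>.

L=171.677

crossed belt: β = asin((r1+r2)/C) = asin(25/38) = 41.1395°
wrap1 = wrap2 = π + 2β = 262.2790°
tangent length = C·cosβ = 28.6182
L = (r1+r2)·wrap + 2·C·cosβ = 25·4.5776 + 2·28.6182 = 171.6772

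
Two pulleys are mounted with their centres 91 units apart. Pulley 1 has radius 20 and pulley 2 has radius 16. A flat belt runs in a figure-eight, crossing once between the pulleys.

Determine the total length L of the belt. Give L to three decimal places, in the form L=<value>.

crossed belt: β = asin((r1+r2)/C) = asin(36/91) = 23.3037°
wrap1 = wrap2 = π + 2β = 226.6073°
tangent length = C·cosβ = 83.5763
L = (r1+r2)·wrap + 2·C·cosβ = 36·3.9550 + 2·83.5763 = 309.5342

L=309.534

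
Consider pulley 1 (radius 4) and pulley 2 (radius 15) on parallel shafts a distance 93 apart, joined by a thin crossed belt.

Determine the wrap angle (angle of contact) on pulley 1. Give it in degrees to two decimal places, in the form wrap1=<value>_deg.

wrap1=203.58_deg

crossed belt: β = asin((r1+r2)/C) = asin(19/93) = 11.7886°
wrap1 = wrap2 = π + 2β = 203.5772°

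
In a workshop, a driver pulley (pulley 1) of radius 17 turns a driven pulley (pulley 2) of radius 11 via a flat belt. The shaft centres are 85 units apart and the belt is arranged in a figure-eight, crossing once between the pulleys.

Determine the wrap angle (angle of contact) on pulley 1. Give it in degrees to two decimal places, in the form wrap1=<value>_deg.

wrap1=218.47_deg

crossed belt: β = asin((r1+r2)/C) = asin(28/85) = 19.2331°
wrap1 = wrap2 = π + 2β = 218.4662°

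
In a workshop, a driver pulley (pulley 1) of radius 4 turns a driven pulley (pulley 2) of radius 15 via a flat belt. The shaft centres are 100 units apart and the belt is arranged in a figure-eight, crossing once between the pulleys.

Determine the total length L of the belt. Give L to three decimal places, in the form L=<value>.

L=263.311

crossed belt: β = asin((r1+r2)/C) = asin(19/100) = 10.9528°
wrap1 = wrap2 = π + 2β = 201.9056°
tangent length = C·cosβ = 98.1784
L = (r1+r2)·wrap + 2·C·cosβ = 19·3.5239 + 2·98.1784 = 263.3112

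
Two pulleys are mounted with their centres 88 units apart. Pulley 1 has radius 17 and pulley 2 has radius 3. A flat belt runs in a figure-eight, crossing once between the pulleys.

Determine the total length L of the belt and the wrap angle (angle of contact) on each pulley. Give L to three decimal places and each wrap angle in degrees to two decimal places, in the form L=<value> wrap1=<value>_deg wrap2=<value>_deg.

crossed belt: β = asin((r1+r2)/C) = asin(20/88) = 13.1366°
wrap1 = wrap2 = π + 2β = 206.2731°
tangent length = C·cosβ = 85.6971
L = (r1+r2)·wrap + 2·C·cosβ = 20·3.6001 + 2·85.6971 = 243.3972

L=243.397 wrap1=206.27_deg wrap2=206.27_deg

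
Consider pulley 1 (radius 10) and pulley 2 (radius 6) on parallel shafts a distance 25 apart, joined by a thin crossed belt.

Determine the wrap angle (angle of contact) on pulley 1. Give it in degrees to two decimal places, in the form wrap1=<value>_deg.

crossed belt: β = asin((r1+r2)/C) = asin(16/25) = 39.7918°
wrap1 = wrap2 = π + 2β = 259.5836°

wrap1=259.58_deg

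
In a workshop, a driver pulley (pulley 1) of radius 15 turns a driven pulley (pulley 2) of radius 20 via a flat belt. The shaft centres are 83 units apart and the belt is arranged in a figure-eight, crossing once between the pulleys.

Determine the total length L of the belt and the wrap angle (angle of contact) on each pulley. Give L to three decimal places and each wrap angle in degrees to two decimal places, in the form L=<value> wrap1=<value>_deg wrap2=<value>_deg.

crossed belt: β = asin((r1+r2)/C) = asin(35/83) = 24.9411°
wrap1 = wrap2 = π + 2β = 229.8822°
tangent length = C·cosβ = 75.2596
L = (r1+r2)·wrap + 2·C·cosβ = 35·4.0122 + 2·75.2596 = 290.9462

L=290.946 wrap1=229.88_deg wrap2=229.88_deg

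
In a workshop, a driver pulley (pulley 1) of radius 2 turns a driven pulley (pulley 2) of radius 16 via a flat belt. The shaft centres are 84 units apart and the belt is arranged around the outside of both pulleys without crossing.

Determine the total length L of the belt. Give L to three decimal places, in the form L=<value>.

L=226.887

open belt: β = asin((r2−r1)/C) = asin(14/84) = 9.5941°
wrap1 = π − 2β = 160.8119°
wrap2 = π + 2β = 199.1881°
tangent length = C·cosβ = 82.8251
L = r1·wrap1 + r2·wrap2 + 2·C·cosβ = 2·2.8067 + 16·3.4765 + 2·82.8251 = 226.8874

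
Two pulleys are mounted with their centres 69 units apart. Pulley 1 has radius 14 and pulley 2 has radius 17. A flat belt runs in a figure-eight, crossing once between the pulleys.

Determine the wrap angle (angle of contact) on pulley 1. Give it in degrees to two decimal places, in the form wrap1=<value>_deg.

crossed belt: β = asin((r1+r2)/C) = asin(31/69) = 26.6972°
wrap1 = wrap2 = π + 2β = 233.3944°

wrap1=233.39_deg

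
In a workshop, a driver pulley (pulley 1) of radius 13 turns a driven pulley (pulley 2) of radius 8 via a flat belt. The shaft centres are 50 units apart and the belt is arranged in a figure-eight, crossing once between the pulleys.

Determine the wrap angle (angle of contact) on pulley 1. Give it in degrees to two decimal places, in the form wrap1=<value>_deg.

wrap1=229.67_deg

crossed belt: β = asin((r1+r2)/C) = asin(21/50) = 24.8346°
wrap1 = wrap2 = π + 2β = 229.6692°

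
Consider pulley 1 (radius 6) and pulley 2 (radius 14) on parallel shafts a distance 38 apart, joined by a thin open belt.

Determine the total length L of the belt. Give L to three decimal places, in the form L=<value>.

open belt: β = asin((r2−r1)/C) = asin(8/38) = 12.1532°
wrap1 = π − 2β = 155.6936°
wrap2 = π + 2β = 204.3064°
tangent length = C·cosβ = 37.1484
L = r1·wrap1 + r2·wrap2 + 2·C·cosβ = 6·2.7174 + 14·3.5658 + 2·37.1484 = 140.5224

L=140.522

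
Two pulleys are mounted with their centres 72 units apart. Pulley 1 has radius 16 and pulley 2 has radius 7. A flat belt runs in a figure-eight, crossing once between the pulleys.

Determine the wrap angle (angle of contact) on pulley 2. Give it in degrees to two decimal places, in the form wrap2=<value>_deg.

wrap2=217.26_deg

crossed belt: β = asin((r1+r2)/C) = asin(23/72) = 18.6293°
wrap1 = wrap2 = π + 2β = 217.2587°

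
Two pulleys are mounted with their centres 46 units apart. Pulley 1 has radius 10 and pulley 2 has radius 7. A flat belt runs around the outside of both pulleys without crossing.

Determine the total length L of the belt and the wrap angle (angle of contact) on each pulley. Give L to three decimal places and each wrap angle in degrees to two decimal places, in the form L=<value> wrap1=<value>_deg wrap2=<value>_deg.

L=145.603 wrap1=187.48_deg wrap2=172.52_deg

open belt: β = asin((r2−r1)/C) = asin(-3/46) = -3.7393°
wrap1 = π − 2β = 187.4787°
wrap2 = π + 2β = 172.5213°
tangent length = C·cosβ = 45.9021
L = r1·wrap1 + r2·wrap2 + 2·C·cosβ = 10·3.2721 + 7·3.0111 + 2·45.9021 = 145.6028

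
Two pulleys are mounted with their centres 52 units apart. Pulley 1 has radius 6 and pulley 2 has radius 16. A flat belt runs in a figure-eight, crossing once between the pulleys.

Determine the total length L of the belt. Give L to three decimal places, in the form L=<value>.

crossed belt: β = asin((r1+r2)/C) = asin(22/52) = 25.0290°
wrap1 = wrap2 = π + 2β = 230.0580°
tangent length = C·cosβ = 47.1169
L = (r1+r2)·wrap + 2·C·cosβ = 22·4.0153 + 2·47.1169 = 182.5697

L=182.570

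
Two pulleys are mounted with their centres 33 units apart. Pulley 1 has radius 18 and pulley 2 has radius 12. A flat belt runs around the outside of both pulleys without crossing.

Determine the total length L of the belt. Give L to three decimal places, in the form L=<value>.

L=161.342

open belt: β = asin((r2−r1)/C) = asin(-6/33) = -10.4757°
wrap1 = π − 2β = 200.9514°
wrap2 = π + 2β = 159.0486°
tangent length = C·cosβ = 32.4500
L = r1·wrap1 + r2·wrap2 + 2·C·cosβ = 18·3.5073 + 12·2.7759 + 2·32.4500 = 161.3417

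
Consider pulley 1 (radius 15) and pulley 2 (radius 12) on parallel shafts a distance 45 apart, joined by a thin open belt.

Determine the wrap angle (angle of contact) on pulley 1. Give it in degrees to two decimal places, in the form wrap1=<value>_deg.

open belt: β = asin((r2−r1)/C) = asin(-3/45) = -3.8226°
wrap1 = π − 2β = 187.6451°
wrap2 = π + 2β = 172.3549°

wrap1=187.65_deg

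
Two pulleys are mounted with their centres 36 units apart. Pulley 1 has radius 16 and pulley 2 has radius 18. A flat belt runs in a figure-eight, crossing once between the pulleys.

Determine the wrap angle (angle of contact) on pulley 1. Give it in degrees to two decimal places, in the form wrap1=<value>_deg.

crossed belt: β = asin((r1+r2)/C) = asin(34/36) = 70.8119°
wrap1 = wrap2 = π + 2β = 321.6237°

wrap1=321.62_deg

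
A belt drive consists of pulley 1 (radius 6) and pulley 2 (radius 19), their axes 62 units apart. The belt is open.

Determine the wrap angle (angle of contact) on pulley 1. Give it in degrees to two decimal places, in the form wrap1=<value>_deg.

open belt: β = asin((r2−r1)/C) = asin(13/62) = 12.1034°
wrap1 = π − 2β = 155.7931°
wrap2 = π + 2β = 204.2069°

wrap1=155.79_deg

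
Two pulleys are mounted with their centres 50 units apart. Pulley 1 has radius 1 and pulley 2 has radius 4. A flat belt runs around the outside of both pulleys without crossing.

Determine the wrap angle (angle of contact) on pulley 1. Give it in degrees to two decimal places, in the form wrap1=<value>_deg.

open belt: β = asin((r2−r1)/C) = asin(3/50) = 3.4398°
wrap1 = π − 2β = 173.1204°
wrap2 = π + 2β = 186.8796°

wrap1=173.12_deg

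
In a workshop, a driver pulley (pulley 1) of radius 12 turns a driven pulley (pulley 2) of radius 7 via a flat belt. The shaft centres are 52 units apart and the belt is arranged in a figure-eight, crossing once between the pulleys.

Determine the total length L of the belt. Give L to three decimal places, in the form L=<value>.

crossed belt: β = asin((r1+r2)/C) = asin(19/52) = 21.4313°
wrap1 = wrap2 = π + 2β = 222.8625°
tangent length = C·cosβ = 48.4045
L = (r1+r2)·wrap + 2·C·cosβ = 19·3.8897 + 2·48.4045 = 170.7131

L=170.713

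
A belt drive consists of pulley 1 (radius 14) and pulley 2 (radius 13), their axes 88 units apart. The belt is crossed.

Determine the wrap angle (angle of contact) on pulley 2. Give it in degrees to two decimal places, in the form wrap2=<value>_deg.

wrap2=215.74_deg

crossed belt: β = asin((r1+r2)/C) = asin(27/88) = 17.8676°
wrap1 = wrap2 = π + 2β = 215.7352°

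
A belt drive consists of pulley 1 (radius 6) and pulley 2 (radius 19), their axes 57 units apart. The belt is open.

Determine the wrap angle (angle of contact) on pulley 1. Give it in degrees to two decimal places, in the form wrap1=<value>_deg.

open belt: β = asin((r2−r1)/C) = asin(13/57) = 13.1835°
wrap1 = π − 2β = 153.6330°
wrap2 = π + 2β = 206.3670°

wrap1=153.63_deg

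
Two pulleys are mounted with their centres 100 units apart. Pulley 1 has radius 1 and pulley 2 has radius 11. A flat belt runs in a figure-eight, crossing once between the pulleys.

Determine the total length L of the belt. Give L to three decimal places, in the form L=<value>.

crossed belt: β = asin((r1+r2)/C) = asin(12/100) = 6.8921°
wrap1 = wrap2 = π + 2β = 193.7842°
tangent length = C·cosβ = 99.2774
L = (r1+r2)·wrap + 2·C·cosβ = 12·3.3822 + 2·99.2774 = 239.1408

L=239.141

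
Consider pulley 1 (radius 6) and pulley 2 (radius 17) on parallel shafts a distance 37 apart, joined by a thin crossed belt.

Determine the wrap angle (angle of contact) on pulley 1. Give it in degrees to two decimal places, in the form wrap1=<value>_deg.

crossed belt: β = asin((r1+r2)/C) = asin(23/37) = 38.4347°
wrap1 = wrap2 = π + 2β = 256.8693°

wrap1=256.87_deg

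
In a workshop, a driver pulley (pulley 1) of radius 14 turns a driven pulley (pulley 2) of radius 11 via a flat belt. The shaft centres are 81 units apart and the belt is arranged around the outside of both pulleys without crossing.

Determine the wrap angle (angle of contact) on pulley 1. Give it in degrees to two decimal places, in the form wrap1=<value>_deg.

wrap1=184.25_deg

open belt: β = asin((r2−r1)/C) = asin(-3/81) = -2.1226°
wrap1 = π − 2β = 184.2451°
wrap2 = π + 2β = 175.7549°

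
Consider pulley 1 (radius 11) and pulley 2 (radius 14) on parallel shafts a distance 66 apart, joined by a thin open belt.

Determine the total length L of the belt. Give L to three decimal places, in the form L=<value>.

open belt: β = asin((r2−r1)/C) = asin(3/66) = 2.6053°
wrap1 = π − 2β = 174.7895°
wrap2 = π + 2β = 185.2105°
tangent length = C·cosβ = 65.9318
L = r1·wrap1 + r2·wrap2 + 2·C·cosβ = 11·3.0507 + 14·3.2325 + 2·65.9318 = 210.6762

L=210.676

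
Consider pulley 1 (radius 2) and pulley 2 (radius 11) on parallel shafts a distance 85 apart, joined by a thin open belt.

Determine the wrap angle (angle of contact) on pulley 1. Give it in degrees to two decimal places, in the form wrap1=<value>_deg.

open belt: β = asin((r2−r1)/C) = asin(9/85) = 6.0780°
wrap1 = π − 2β = 167.8440°
wrap2 = π + 2β = 192.1560°

wrap1=167.84_deg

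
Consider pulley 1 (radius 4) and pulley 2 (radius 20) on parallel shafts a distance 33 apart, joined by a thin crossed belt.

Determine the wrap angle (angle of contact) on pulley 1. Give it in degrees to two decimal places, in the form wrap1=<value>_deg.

wrap1=273.32_deg

crossed belt: β = asin((r1+r2)/C) = asin(24/33) = 46.6582°
wrap1 = wrap2 = π + 2β = 273.3165°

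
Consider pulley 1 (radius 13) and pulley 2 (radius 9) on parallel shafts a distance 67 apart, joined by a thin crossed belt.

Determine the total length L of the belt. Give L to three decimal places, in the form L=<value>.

crossed belt: β = asin((r1+r2)/C) = asin(22/67) = 19.1692°
wrap1 = wrap2 = π + 2β = 218.3383°
tangent length = C·cosβ = 63.2851
L = (r1+r2)·wrap + 2·C·cosβ = 22·3.8107 + 2·63.2851 = 210.4060

L=210.406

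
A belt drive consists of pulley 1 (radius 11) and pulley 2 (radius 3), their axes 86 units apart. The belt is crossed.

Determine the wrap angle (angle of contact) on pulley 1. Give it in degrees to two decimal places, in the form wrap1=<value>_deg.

wrap1=198.74_deg

crossed belt: β = asin((r1+r2)/C) = asin(14/86) = 9.3689°
wrap1 = wrap2 = π + 2β = 198.7378°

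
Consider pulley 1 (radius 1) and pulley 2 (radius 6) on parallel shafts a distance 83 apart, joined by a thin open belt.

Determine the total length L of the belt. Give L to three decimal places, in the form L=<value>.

open belt: β = asin((r2−r1)/C) = asin(5/83) = 3.4536°
wrap1 = π − 2β = 173.0927°
wrap2 = π + 2β = 186.9073°
tangent length = C·cosβ = 82.8493
L = r1·wrap1 + r2·wrap2 + 2·C·cosβ = 1·3.0210 + 6·3.2621 + 2·82.8493 = 188.2924

L=188.292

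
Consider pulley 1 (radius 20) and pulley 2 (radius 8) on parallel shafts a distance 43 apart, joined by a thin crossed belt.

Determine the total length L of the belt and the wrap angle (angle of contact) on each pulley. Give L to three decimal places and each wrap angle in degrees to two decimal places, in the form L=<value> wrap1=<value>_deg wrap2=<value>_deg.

crossed belt: β = asin((r1+r2)/C) = asin(28/43) = 40.6293°
wrap1 = wrap2 = π + 2β = 261.2587°
tangent length = C·cosβ = 32.6343
L = (r1+r2)·wrap + 2·C·cosβ = 28·4.5598 + 2·32.6343 = 192.9437

L=192.944 wrap1=261.26_deg wrap2=261.26_deg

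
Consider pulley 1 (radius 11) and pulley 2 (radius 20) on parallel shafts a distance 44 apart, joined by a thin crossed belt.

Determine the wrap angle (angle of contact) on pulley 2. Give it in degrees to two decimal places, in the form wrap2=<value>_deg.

crossed belt: β = asin((r1+r2)/C) = asin(31/44) = 44.7928°
wrap1 = wrap2 = π + 2β = 269.5857°

wrap2=269.59_deg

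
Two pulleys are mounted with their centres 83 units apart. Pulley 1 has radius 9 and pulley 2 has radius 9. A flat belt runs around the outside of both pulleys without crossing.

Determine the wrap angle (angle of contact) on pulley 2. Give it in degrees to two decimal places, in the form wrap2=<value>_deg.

open belt: β = asin((r2−r1)/C) = asin(0/83) = 0.0000°
wrap1 = π − 2β = 180.0000°
wrap2 = π + 2β = 180.0000°

wrap2=180.00_deg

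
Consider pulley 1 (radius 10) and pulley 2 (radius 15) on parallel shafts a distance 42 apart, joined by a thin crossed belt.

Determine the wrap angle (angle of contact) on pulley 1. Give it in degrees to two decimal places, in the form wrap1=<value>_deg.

wrap1=253.06_deg

crossed belt: β = asin((r1+r2)/C) = asin(25/42) = 36.5296°
wrap1 = wrap2 = π + 2β = 253.0592°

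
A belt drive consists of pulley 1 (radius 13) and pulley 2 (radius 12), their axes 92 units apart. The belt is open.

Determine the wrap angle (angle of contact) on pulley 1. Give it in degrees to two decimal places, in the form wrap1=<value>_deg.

open belt: β = asin((r2−r1)/C) = asin(-1/92) = -0.6228°
wrap1 = π − 2β = 181.2456°
wrap2 = π + 2β = 178.7544°

wrap1=181.25_deg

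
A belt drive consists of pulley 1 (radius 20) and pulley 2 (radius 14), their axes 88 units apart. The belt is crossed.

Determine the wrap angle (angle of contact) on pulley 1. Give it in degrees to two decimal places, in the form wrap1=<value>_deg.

crossed belt: β = asin((r1+r2)/C) = asin(34/88) = 22.7284°
wrap1 = wrap2 = π + 2β = 225.4568°

wrap1=225.46_deg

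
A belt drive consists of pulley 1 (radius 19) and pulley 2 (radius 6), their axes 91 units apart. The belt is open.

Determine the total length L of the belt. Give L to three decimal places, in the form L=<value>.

L=262.400

open belt: β = asin((r2−r1)/C) = asin(-13/91) = -8.2132°
wrap1 = π − 2β = 196.4264°
wrap2 = π + 2β = 163.5736°
tangent length = C·cosβ = 90.0666
L = r1·wrap1 + r2·wrap2 + 2·C·cosβ = 19·3.4283 + 6·2.8549 + 2·90.0666 = 262.4001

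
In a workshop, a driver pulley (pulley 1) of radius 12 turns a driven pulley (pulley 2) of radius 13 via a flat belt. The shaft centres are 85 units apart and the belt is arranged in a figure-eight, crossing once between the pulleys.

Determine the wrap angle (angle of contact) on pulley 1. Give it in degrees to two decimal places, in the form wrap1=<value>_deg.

crossed belt: β = asin((r1+r2)/C) = asin(25/85) = 17.1046°
wrap1 = wrap2 = π + 2β = 214.2093°

wrap1=214.21_deg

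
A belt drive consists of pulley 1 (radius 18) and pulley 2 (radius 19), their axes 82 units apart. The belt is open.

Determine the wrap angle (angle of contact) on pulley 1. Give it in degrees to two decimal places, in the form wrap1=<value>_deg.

wrap1=178.60_deg

open belt: β = asin((r2−r1)/C) = asin(1/82) = 0.6987°
wrap1 = π − 2β = 178.6025°
wrap2 = π + 2β = 181.3975°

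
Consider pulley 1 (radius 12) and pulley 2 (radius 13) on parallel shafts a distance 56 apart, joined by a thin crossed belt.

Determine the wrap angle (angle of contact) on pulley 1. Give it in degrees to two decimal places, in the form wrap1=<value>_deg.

wrap1=233.03_deg

crossed belt: β = asin((r1+r2)/C) = asin(25/56) = 26.5148°
wrap1 = wrap2 = π + 2β = 233.0295°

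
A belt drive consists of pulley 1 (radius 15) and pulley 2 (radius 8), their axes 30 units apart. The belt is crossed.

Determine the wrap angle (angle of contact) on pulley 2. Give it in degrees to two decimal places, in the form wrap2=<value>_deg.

wrap2=280.11_deg

crossed belt: β = asin((r1+r2)/C) = asin(23/30) = 50.0555°
wrap1 = wrap2 = π + 2β = 280.1110°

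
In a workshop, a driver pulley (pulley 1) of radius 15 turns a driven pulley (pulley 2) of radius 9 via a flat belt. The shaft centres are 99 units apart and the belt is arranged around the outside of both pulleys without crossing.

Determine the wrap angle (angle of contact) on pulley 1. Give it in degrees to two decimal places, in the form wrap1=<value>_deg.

open belt: β = asin((r2−r1)/C) = asin(-6/99) = -3.4746°
wrap1 = π − 2β = 186.9492°
wrap2 = π + 2β = 173.0508°

wrap1=186.95_deg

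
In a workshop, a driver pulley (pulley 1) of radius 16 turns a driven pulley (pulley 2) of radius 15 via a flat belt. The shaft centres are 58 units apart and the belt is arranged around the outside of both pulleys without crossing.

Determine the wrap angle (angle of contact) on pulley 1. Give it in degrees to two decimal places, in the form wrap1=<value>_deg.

wrap1=181.98_deg

open belt: β = asin((r2−r1)/C) = asin(-1/58) = -0.9879°
wrap1 = π − 2β = 181.9758°
wrap2 = π + 2β = 178.0242°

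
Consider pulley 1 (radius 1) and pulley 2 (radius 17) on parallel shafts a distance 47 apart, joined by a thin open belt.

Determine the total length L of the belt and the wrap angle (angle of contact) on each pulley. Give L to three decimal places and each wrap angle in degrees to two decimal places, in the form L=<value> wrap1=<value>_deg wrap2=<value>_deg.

L=156.050 wrap1=140.19_deg wrap2=219.81_deg

open belt: β = asin((r2−r1)/C) = asin(16/47) = 19.9028°
wrap1 = π − 2β = 140.1944°
wrap2 = π + 2β = 219.8056°
tangent length = C·cosβ = 44.1928
L = r1·wrap1 + r2·wrap2 + 2·C·cosβ = 1·2.4469 + 17·3.8363 + 2·44.1928 = 156.0500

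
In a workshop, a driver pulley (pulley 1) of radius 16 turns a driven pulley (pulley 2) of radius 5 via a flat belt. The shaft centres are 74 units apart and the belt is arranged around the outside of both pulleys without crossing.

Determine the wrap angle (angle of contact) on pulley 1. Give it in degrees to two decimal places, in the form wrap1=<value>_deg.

wrap1=197.10_deg

open belt: β = asin((r2−r1)/C) = asin(-11/74) = -8.5486°
wrap1 = π − 2β = 197.0972°
wrap2 = π + 2β = 162.9028°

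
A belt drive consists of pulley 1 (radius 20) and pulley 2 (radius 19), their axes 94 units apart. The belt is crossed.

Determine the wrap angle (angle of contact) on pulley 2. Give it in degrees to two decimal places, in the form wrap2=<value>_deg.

crossed belt: β = asin((r1+r2)/C) = asin(39/94) = 24.5126°
wrap1 = wrap2 = π + 2β = 229.0252°

wrap2=229.03_deg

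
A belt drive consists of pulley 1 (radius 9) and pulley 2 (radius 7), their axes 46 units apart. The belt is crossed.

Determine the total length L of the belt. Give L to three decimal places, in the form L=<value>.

crossed belt: β = asin((r1+r2)/C) = asin(16/46) = 20.3544°
wrap1 = wrap2 = π + 2β = 220.7088°
tangent length = C·cosβ = 43.1277
L = (r1+r2)·wrap + 2·C·cosβ = 16·3.8521 + 2·43.1277 = 147.8890

L=147.889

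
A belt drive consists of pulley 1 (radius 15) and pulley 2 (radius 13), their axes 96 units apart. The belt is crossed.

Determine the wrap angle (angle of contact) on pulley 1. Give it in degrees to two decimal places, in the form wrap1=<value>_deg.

crossed belt: β = asin((r1+r2)/C) = asin(28/96) = 16.9578°
wrap1 = wrap2 = π + 2β = 213.9155°

wrap1=213.92_deg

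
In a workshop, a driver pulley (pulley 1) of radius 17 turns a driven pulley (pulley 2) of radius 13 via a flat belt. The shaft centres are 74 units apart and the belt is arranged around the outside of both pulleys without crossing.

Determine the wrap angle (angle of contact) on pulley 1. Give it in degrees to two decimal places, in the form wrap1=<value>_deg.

open belt: β = asin((r2−r1)/C) = asin(-4/74) = -3.0986°
wrap1 = π − 2β = 186.1972°
wrap2 = π + 2β = 173.8028°

wrap1=186.20_deg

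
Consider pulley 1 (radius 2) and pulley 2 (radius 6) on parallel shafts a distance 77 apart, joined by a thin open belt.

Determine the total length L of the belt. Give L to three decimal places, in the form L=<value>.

open belt: β = asin((r2−r1)/C) = asin(4/77) = 2.9777°
wrap1 = π − 2β = 174.0445°
wrap2 = π + 2β = 185.9555°
tangent length = C·cosβ = 76.8960
L = r1·wrap1 + r2·wrap2 + 2·C·cosβ = 2·3.0376 + 6·3.2455 + 2·76.8960 = 179.3406

L=179.341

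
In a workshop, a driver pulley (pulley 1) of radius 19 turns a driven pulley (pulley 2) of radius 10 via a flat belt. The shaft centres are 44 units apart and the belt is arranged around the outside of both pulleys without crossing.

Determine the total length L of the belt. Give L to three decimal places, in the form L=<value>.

open belt: β = asin((r2−r1)/C) = asin(-9/44) = -11.8029°
wrap1 = π − 2β = 203.6058°
wrap2 = π + 2β = 156.3942°
tangent length = C·cosβ = 43.0697
L = r1·wrap1 + r2·wrap2 + 2·C·cosβ = 19·3.5536 + 10·2.7296 + 2·43.0697 = 180.9536

L=180.954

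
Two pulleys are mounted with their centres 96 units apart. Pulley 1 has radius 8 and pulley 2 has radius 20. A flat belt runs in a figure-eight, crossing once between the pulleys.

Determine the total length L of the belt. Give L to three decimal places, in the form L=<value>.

crossed belt: β = asin((r1+r2)/C) = asin(28/96) = 16.9578°
wrap1 = wrap2 = π + 2β = 213.9155°
tangent length = C·cosβ = 91.8259
L = (r1+r2)·wrap + 2·C·cosβ = 28·3.7335 + 2·91.8259 = 288.1907

L=288.191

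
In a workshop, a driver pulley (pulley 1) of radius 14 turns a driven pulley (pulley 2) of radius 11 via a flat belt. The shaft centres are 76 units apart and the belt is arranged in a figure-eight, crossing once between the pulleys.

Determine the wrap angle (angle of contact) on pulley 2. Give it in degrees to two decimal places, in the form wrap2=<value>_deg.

wrap2=218.41_deg

crossed belt: β = asin((r1+r2)/C) = asin(25/76) = 19.2049°
wrap1 = wrap2 = π + 2β = 218.4098°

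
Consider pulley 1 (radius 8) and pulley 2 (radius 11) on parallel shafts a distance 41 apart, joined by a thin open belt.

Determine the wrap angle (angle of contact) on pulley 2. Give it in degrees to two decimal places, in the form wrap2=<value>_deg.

wrap2=188.39_deg

open belt: β = asin((r2−r1)/C) = asin(3/41) = 4.1961°
wrap1 = π − 2β = 171.6078°
wrap2 = π + 2β = 188.3922°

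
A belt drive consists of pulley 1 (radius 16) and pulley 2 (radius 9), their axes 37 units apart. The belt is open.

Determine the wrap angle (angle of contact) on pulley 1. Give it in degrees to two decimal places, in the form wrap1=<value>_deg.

wrap1=201.81_deg

open belt: β = asin((r2−r1)/C) = asin(-7/37) = -10.9055°
wrap1 = π − 2β = 201.8109°
wrap2 = π + 2β = 158.1891°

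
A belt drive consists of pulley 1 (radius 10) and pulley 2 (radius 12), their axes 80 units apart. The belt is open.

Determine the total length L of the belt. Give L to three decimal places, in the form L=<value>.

open belt: β = asin((r2−r1)/C) = asin(2/80) = 1.4325°
wrap1 = π − 2β = 177.1349°
wrap2 = π + 2β = 182.8651°
tangent length = C·cosβ = 79.9750
L = r1·wrap1 + r2·wrap2 + 2·C·cosβ = 10·3.0916 + 12·3.1916 + 2·79.9750 = 229.1650

L=229.165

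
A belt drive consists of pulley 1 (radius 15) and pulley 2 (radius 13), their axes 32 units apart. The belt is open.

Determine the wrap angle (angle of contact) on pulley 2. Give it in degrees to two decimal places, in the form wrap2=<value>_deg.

wrap2=172.83_deg

open belt: β = asin((r2−r1)/C) = asin(-2/32) = -3.5833°
wrap1 = π − 2β = 187.1666°
wrap2 = π + 2β = 172.8334°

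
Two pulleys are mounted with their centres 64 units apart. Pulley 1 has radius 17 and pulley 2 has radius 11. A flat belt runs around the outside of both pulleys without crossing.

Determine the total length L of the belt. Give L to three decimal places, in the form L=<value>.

open belt: β = asin((r2−r1)/C) = asin(-6/64) = -5.3794°
wrap1 = π − 2β = 190.7588°
wrap2 = π + 2β = 169.2412°
tangent length = C·cosβ = 63.7181
L = r1·wrap1 + r2·wrap2 + 2·C·cosβ = 17·3.3294 + 11·2.9538 + 2·63.7181 = 216.5275

L=216.528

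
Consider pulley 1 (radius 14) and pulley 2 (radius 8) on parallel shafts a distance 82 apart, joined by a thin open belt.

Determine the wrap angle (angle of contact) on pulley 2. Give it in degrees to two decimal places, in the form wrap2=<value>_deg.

open belt: β = asin((r2−r1)/C) = asin(-6/82) = -4.1961°
wrap1 = π − 2β = 188.3922°
wrap2 = π + 2β = 171.6078°

wrap2=171.61_deg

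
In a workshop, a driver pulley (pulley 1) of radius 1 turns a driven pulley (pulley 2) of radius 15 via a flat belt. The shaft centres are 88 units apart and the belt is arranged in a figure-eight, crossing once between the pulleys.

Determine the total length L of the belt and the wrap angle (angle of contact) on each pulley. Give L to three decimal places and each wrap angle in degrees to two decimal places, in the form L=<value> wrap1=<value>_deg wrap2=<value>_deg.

L=229.183 wrap1=200.95_deg wrap2=200.95_deg

crossed belt: β = asin((r1+r2)/C) = asin(16/88) = 10.4757°
wrap1 = wrap2 = π + 2β = 200.9514°
tangent length = C·cosβ = 86.5332
L = (r1+r2)·wrap + 2·C·cosβ = 16·3.5073 + 2·86.5332 = 229.1827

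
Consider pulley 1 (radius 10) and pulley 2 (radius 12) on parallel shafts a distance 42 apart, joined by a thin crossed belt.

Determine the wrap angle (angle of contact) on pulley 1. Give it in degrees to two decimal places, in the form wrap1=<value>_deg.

wrap1=243.18_deg

crossed belt: β = asin((r1+r2)/C) = asin(22/42) = 31.5881°
wrap1 = wrap2 = π + 2β = 243.1763°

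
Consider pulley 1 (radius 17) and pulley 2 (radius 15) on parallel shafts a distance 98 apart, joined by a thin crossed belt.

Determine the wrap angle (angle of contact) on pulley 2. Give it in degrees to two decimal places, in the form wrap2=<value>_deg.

crossed belt: β = asin((r1+r2)/C) = asin(32/98) = 19.0583°
wrap1 = wrap2 = π + 2β = 218.1167°

wrap2=218.12_deg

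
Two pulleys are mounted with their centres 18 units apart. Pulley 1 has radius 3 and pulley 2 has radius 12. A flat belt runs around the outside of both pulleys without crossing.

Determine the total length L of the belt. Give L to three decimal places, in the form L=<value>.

L=87.726

open belt: β = asin((r2−r1)/C) = asin(9/18) = 30.0000°
wrap1 = π − 2β = 120.0000°
wrap2 = π + 2β = 240.0000°
tangent length = C·cosβ = 15.5885
L = r1·wrap1 + r2·wrap2 + 2·C·cosβ = 3·2.0944 + 12·4.1888 + 2·15.5885 = 87.7256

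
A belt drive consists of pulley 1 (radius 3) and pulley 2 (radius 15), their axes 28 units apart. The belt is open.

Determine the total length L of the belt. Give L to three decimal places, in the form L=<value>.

open belt: β = asin((r2−r1)/C) = asin(12/28) = 25.3769°
wrap1 = π − 2β = 129.2461°
wrap2 = π + 2β = 230.7539°
tangent length = C·cosβ = 25.2982
L = r1·wrap1 + r2·wrap2 + 2·C·cosβ = 3·2.2558 + 15·4.0274 + 2·25.2982 = 117.7750

L=117.775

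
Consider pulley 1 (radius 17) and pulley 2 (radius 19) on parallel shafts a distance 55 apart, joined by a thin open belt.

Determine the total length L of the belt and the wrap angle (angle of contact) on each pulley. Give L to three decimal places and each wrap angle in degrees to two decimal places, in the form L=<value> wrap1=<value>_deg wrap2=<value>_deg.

L=223.170 wrap1=175.83_deg wrap2=184.17_deg

open belt: β = asin((r2−r1)/C) = asin(2/55) = 2.0839°
wrap1 = π − 2β = 175.8321°
wrap2 = π + 2β = 184.1679°
tangent length = C·cosβ = 54.9636
L = r1·wrap1 + r2·wrap2 + 2·C·cosβ = 17·3.0688 + 19·3.2143 + 2·54.9636 = 223.1701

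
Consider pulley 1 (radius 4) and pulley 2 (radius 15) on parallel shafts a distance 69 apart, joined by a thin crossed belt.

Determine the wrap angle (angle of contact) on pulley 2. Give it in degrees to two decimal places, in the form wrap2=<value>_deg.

wrap2=211.97_deg

crossed belt: β = asin((r1+r2)/C) = asin(19/69) = 15.9836°
wrap1 = wrap2 = π + 2β = 211.9672°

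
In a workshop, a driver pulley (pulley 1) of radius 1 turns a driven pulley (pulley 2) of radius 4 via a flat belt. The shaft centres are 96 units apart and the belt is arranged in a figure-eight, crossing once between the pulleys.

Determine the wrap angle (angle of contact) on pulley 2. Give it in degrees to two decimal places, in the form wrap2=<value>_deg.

crossed belt: β = asin((r1+r2)/C) = asin(5/96) = 2.9855°
wrap1 = wrap2 = π + 2β = 185.9710°

wrap2=185.97_deg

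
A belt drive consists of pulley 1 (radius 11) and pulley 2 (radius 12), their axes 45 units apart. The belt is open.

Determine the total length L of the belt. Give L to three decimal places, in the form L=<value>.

L=162.279

open belt: β = asin((r2−r1)/C) = asin(1/45) = 1.2733°
wrap1 = π − 2β = 177.4533°
wrap2 = π + 2β = 182.5467°
tangent length = C·cosβ = 44.9889
L = r1·wrap1 + r2·wrap2 + 2·C·cosβ = 11·3.0971 + 12·3.1860 + 2·44.9889 = 162.2789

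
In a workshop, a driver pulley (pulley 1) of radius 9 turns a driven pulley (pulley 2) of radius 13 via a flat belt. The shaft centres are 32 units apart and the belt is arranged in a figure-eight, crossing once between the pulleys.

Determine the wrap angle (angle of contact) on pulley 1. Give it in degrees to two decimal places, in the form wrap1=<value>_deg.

wrap1=266.87_deg

crossed belt: β = asin((r1+r2)/C) = asin(22/32) = 43.4325°
wrap1 = wrap2 = π + 2β = 266.8651°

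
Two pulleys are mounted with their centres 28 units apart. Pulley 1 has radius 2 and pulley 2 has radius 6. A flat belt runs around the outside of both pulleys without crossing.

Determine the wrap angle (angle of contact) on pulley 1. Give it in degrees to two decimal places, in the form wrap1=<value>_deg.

wrap1=163.57_deg

open belt: β = asin((r2−r1)/C) = asin(4/28) = 8.2132°
wrap1 = π − 2β = 163.5736°
wrap2 = π + 2β = 196.4264°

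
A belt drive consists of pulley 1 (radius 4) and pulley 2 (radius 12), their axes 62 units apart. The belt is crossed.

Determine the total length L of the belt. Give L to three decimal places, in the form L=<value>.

crossed belt: β = asin((r1+r2)/C) = asin(16/62) = 14.9552°
wrap1 = wrap2 = π + 2β = 209.9105°
tangent length = C·cosβ = 59.8999
L = (r1+r2)·wrap + 2·C·cosβ = 16·3.6636 + 2·59.8999 = 178.4179

L=178.418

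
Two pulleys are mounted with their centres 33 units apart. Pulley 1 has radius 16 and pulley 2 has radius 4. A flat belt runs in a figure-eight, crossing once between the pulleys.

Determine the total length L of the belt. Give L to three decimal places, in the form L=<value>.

crossed belt: β = asin((r1+r2)/C) = asin(20/33) = 37.3052°
wrap1 = wrap2 = π + 2β = 254.6104°
tangent length = C·cosβ = 26.2488
L = (r1+r2)·wrap + 2·C·cosβ = 20·4.4438 + 2·26.2488 = 141.3734

L=141.373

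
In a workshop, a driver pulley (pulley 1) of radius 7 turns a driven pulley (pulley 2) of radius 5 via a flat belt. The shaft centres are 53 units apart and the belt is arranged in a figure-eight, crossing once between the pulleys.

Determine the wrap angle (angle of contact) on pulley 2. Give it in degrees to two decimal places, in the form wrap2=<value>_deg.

crossed belt: β = asin((r1+r2)/C) = asin(12/53) = 13.0861°
wrap1 = wrap2 = π + 2β = 206.1722°

wrap2=206.17_deg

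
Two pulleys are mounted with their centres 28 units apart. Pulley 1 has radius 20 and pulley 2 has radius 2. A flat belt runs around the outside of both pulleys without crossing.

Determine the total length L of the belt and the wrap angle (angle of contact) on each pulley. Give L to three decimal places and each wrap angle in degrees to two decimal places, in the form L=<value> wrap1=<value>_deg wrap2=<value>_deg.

L=137.146 wrap1=260.01_deg wrap2=99.99_deg

open belt: β = asin((r2−r1)/C) = asin(-18/28) = -40.0052°
wrap1 = π − 2β = 260.0104°
wrap2 = π + 2β = 99.9896°
tangent length = C·cosβ = 21.4476
L = r1·wrap1 + r2·wrap2 + 2·C·cosβ = 20·4.5380 + 2·1.7451 + 2·21.4476 = 137.1463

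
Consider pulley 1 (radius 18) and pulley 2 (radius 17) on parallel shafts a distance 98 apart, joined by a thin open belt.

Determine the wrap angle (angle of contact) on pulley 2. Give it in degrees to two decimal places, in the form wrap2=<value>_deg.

open belt: β = asin((r2−r1)/C) = asin(-1/98) = -0.5847°
wrap1 = π − 2β = 181.1693°
wrap2 = π + 2β = 178.8307°

wrap2=178.83_deg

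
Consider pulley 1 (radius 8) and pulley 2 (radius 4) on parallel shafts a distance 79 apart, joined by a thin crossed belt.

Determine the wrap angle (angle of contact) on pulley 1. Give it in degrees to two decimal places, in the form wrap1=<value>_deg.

crossed belt: β = asin((r1+r2)/C) = asin(12/79) = 8.7370°
wrap1 = wrap2 = π + 2β = 197.4740°

wrap1=197.47_deg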